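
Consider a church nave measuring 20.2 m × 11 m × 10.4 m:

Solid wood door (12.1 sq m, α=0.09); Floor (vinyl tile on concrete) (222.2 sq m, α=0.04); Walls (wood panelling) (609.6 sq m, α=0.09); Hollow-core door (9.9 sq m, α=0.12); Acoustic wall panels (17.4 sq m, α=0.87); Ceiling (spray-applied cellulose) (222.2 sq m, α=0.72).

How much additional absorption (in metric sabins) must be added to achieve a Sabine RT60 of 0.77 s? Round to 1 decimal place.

Total absorption A₁ = 12.1×0.09 + 222.2×0.04 + 609.6×0.09 + 9.9×0.12 + 17.4×0.87 + 222.2×0.72
  = 1.089 + 8.888 + 54.864 + 1.188 + 15.138 + 159.984 = 241.151 sq m sabins.
For T = 0.77 s, need A₂ = 0.161·V/T = 0.161·2310.88/0.77 = 483.184 sabins.
Additional absorption ΔA = 483.184 − 241.151 = 242.0 sabins.

242.0 sabins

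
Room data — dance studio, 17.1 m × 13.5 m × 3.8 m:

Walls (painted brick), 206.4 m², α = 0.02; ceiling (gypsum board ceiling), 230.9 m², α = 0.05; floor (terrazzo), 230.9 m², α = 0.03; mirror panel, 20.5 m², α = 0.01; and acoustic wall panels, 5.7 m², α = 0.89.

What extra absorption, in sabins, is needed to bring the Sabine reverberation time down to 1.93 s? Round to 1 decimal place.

45.3 sabins

A₁ = Σ Sᵢαᵢ = 206.4×0.02 + 230.9×0.05 + 230.9×0.03 + 20.5×0.01 + 5.7×0.89 = 27.878 sabins.
Target A₂ = 0.161·877.23/1.93 = 73.178 sabins (V = 877.23 m³).
ΔA = A₂ − A₁ = 73.178 − 27.878 = 45.3 sabins.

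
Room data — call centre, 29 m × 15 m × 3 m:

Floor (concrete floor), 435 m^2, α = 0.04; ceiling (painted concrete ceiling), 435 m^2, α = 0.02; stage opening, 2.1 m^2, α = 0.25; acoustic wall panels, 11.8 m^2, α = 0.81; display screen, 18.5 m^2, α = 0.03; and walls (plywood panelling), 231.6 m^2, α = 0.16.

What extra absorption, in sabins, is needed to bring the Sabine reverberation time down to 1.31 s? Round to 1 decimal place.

A₁ = Σ Sᵢαᵢ = 435*0.04 + 435*0.02 + 2.1*0.25 + 11.8*0.81 + 18.5*0.03 + 231.6*0.16 = 73.794 sabins.
Target A₂ = 0.161·1305/1.31 = 160.385 sabins (V = 1305 m³).
Additional absorption ΔA = 160.385 − 73.794 = 86.6 sabins.

86.6 sabins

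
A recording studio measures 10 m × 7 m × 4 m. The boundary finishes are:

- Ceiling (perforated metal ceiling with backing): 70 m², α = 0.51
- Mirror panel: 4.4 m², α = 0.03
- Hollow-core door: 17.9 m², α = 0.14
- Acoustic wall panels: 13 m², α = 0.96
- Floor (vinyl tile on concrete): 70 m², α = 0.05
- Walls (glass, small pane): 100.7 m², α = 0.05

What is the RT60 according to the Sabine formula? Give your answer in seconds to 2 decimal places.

Total absorption A = 70×0.51 + 4.4×0.03 + 17.9×0.14 + 13×0.96 + 70×0.05 + 100.7×0.05
  = 35.700 + 0.132 + 2.506 + 12.480 + 3.500 + 5.035 = 59.353 m² sabins.
V = 10·7·4 = 280 m³.
RT60 = 0.161 · V / A = 0.161 × 280 / 59.353 = 0.76 s.

0.76 sec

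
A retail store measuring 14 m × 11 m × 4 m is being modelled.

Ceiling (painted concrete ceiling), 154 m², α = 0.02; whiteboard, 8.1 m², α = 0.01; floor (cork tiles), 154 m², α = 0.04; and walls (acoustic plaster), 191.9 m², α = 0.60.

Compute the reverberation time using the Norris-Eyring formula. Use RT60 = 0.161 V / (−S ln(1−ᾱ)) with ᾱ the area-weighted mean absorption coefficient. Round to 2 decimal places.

Total surface area S = 154 + 8.1 + 154 + 191.9 = 508.0 m².
Σ(Sᵢαᵢ) = 154·0.02 + 8.1·0.01 + 154·0.04 + 191.9·0.60 = 124.461.
ᾱ = 124.461 / 508.0 = 0.2450.
Eyring denominator: −S ln(1−ᾱ) = 142.767.
V = 14 × 11 × 4 = 616 m³.
RT60 = 0.161 × 616 / 142.767 = 0.69 s.

0.69 seconds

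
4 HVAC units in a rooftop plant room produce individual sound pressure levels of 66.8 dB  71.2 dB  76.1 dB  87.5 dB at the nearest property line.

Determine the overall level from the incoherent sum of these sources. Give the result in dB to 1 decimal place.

Σ 10^(Lᵢ/10) = 6.21e+08.
Combined level = 10 log₁₀(6.21e+08) = 87.9 dB.

87.9 dB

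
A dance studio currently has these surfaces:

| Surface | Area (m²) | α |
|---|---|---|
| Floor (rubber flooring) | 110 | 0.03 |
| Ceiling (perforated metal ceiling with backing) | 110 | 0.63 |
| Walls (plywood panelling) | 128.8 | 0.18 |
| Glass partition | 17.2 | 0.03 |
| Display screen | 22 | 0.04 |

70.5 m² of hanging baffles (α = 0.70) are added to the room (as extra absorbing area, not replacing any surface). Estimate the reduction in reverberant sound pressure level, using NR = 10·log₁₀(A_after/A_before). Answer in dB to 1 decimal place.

Total absorption A_before = 110×0.03 + 110×0.63 + 128.8×0.18 + 17.2×0.03 + 22×0.04
  = 3.300 + 69.300 + 23.184 + 0.516 + 0.880 = 97.180 m² sabins.
Added absorption = 70.5 × 0.70 = 49.350 sabins.
New total A_after = 146.530 sabins.
Reduction = 10 log₁₀(A_after/A_before) = 10 log₁₀(1.5078) = 1.8 dB.

1.8 dB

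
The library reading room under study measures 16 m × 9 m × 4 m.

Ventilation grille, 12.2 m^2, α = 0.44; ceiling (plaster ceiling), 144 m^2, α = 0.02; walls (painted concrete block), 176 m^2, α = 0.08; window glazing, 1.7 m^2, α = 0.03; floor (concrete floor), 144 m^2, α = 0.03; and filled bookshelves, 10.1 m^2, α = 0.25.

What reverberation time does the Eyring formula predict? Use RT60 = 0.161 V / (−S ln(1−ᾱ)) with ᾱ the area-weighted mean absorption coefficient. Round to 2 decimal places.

3.08 sec

Total surface area S = 12.2 + 144 + 176 + 1.7 + 144 + 10.1 = 488.0 m^2.
Absorption A = 12.2×0.44 + 144×0.02 + 176×0.08 + 1.7×0.03 + 144×0.03 + 10.1×0.25 = 29.224 sabins.
Mean coefficient ᾱ = A/S = 0.0599.
Eyring denominator: −S ln(1−ᾱ) = 30.143.
V = 16 × 9 × 4 = 576 m³.
T = 0.161·V/[−S·ln(1−ᾱ)] = 0.161·576/30.143 = 3.08 s.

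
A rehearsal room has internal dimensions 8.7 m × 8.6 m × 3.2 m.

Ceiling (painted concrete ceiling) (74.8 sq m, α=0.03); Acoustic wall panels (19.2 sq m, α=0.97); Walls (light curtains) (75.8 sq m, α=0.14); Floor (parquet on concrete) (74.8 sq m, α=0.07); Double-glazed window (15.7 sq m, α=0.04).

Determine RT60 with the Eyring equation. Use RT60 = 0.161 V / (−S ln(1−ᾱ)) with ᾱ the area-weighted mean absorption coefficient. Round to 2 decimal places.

0.96 s

S = Σ Sᵢ = 260.3 sq m.
Absorption A = 74.8×0.03 + 19.2×0.97 + 75.8×0.14 + 74.8×0.07 + 15.7×0.04 = 37.344 sabins.
ᾱ = 37.344 / 260.3 = 0.1435.
Eyring denominator: −S ln(1−ᾱ) = 40.321.
V = 8.7 × 8.6 × 3.2 = 239.424 m³.
T = 0.161·V/[−S·ln(1−ᾱ)] = 0.161·239.424/40.321 = 0.96 s.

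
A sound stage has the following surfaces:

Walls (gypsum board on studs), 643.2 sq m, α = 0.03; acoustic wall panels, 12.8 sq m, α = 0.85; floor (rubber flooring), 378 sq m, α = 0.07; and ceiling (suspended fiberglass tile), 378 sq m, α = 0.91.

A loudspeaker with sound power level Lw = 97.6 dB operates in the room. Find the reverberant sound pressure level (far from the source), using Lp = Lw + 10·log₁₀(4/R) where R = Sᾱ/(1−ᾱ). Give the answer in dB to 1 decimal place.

A = 400.616 sabins; S = 1412.0 sq m.
ᾱ = 0.2837, so room constant R = A/(1−ᾱ) = 559.285 sq m.
Lp = Lw + 10 log₁₀(4/R) = 97.6 -21.46 = 76.1 dB.

76.1 dB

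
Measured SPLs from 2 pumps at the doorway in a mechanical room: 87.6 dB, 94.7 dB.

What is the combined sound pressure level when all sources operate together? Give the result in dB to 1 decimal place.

95.5 dB

Σ 10^(Lᵢ/10) = 3.527e+09.
L_total = 10·log₁₀(3.527e+09) = 95.5 dB.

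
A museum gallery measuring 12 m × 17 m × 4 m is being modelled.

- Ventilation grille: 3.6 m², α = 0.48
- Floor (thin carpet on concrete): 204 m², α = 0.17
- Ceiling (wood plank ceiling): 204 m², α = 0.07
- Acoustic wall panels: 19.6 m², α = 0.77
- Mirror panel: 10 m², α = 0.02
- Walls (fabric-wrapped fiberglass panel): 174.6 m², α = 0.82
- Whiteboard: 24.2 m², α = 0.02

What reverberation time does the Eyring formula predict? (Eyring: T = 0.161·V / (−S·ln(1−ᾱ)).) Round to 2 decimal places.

Total surface area S = 3.6 + 204 + 204 + 19.6 + 10 + 174.6 + 24.2 = 640.0 m².
Σ(Sᵢαᵢ) = 3.6×0.48 + 204×0.17 + 204×0.07 + 19.6×0.77 + 10×0.02 + 174.6×0.82 + 24.2×0.02 = 209.636.
ᾱ = 209.636 / 640.0 = 0.3276.
Eyring denominator: −S ln(1−ᾱ) = 254.017.
V = 12 × 17 × 4 = 816 m³.
T = 0.161·V/[−S·ln(1−ᾱ)] = 0.161·816/254.017 = 0.52 s.

0.52 s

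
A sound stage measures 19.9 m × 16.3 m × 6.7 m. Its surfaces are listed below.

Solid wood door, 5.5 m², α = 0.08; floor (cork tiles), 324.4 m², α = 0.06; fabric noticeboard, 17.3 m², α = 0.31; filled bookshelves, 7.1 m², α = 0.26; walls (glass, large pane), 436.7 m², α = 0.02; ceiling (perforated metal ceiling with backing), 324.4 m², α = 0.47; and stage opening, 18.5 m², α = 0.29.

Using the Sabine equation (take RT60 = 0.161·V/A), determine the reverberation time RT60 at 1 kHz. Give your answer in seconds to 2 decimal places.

Total absorption A = 5.5·0.08 + 324.4·0.06 + 17.3·0.31 + 7.1·0.26 + 436.7·0.02 + 324.4·0.47 + 18.5·0.29
  = 0.440 + 19.464 + 5.363 + 1.846 + 8.734 + 152.468 + 5.365 = 193.680 m² sabins.
V = 19.9·16.3·6.7 = 2173.279 m³.
T = 0.161 V/A = 0.161·2173.279/193.680 = 1.81 s.

1.81 s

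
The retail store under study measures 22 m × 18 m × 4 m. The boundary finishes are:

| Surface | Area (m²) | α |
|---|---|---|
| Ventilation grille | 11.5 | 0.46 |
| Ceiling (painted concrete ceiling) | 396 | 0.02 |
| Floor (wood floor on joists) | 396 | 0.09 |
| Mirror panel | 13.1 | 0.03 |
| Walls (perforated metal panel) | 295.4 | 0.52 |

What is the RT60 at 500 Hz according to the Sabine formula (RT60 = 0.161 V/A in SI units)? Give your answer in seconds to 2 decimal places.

Equivalent absorption area: A = 11.5·0.46 + 396·0.02 + 396·0.09 + 13.1·0.03 + 295.4·0.52 = 202.851 m².
V = 22·18·4 = 1584 m³.
RT60 = 0.161 · V / A = 0.161 × 1584 / 202.851 = 1.26 s.

1.26 sec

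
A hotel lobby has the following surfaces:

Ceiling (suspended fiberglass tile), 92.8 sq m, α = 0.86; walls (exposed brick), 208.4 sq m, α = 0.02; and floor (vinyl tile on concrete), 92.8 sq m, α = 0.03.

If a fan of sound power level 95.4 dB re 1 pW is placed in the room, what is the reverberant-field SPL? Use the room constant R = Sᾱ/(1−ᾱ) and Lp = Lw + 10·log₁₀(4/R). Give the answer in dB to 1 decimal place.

Σ(Sᵢαᵢ) = 92.8·0.86 + 208.4·0.02 + 92.8·0.03 = 86.760; total area S = 394.0 sq m.
ᾱ = 0.2202, so room constant R = A/(1−ᾱ) = 111.259 sq m.
Lp = Lw + 10 log₁₀(4/R) = 95.4 -14.44 = 81.0 dB.

81.0 dB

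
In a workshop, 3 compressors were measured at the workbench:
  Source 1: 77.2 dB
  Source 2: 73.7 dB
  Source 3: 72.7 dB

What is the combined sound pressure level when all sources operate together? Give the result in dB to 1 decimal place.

79.8 dB

Sum in the linear (power) domain: Σ 10^(Lᵢ/10) = 10^(77.2/10) + 10^(73.7/10) + 10^(72.7/10) = 9.454e+07.
Combined level = 10 log₁₀(9.454e+07) = 79.8 dB.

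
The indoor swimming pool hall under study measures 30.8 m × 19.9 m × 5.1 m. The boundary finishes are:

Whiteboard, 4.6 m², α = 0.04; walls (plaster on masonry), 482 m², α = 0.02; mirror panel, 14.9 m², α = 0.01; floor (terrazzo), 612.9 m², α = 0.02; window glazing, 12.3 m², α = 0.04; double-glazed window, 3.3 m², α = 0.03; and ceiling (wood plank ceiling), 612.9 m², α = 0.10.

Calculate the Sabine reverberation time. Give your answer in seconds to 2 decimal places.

5.98 s

Equivalent absorption area: A = 4.6×0.04 + 482×0.02 + 14.9×0.01 + 612.9×0.02 + 12.3×0.04 + 3.3×0.03 + 612.9×0.10 = 84.112 m².
V = 30.8·19.9·5.1 = 3125.892 m³.
T = 0.161 V/A = 0.161·3125.892/84.112 = 5.98 s.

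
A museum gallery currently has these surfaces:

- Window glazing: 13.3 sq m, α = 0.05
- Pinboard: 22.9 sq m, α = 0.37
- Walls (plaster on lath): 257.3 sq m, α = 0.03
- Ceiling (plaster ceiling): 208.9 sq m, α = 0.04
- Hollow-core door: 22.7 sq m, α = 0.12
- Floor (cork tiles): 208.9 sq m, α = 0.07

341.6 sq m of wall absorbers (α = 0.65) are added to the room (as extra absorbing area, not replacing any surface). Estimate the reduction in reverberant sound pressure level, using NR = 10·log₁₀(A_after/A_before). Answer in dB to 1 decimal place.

7.9 dB

A_before = Σ Sᵢαᵢ = 13.3×0.05 + 22.9×0.37 + 257.3×0.03 + 208.9×0.04 + 22.7×0.12 + 208.9×0.07 = 42.560 sabins.
Added absorption = 341.6 × 0.65 = 222.040 sabins.
New total A_after = 264.600 sabins.
NR = 10·log₁₀(264.600/42.560) = 7.9 dB.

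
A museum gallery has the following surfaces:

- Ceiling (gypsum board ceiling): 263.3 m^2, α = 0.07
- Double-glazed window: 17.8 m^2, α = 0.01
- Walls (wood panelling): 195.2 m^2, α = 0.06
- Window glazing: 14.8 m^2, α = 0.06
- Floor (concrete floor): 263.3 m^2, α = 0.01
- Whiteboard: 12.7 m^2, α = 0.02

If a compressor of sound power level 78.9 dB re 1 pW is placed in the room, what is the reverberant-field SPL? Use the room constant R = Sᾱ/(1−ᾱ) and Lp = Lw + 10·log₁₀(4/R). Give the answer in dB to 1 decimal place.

69.4 dB

A = 34.096 sabins; S = 767.1 m^2.
ᾱ = 34.096/767.1 = 0.0444; R = Sᾱ/(1−ᾱ) = 34.096/(1−0.0444) = 35.680 m^2.
Lp = 78.9 + 10·log₁₀(4/35.680) = 78.9 + (-9.50) = 69.4 dB.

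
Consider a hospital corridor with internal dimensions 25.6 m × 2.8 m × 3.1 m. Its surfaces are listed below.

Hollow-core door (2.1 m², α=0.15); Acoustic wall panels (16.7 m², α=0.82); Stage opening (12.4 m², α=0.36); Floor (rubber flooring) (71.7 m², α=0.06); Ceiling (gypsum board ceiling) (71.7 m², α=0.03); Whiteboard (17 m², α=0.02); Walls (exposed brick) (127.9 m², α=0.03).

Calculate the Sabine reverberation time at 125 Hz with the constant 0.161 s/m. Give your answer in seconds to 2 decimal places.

Total absorption A = 2.1×0.15 + 16.7×0.82 + 12.4×0.36 + 71.7×0.06 + 71.7×0.03 + 17×0.02 + 127.9×0.03
  = 0.315 + 13.694 + 4.464 + 4.302 + 2.151 + 0.340 + 3.837 = 29.103 m² sabins.
Volume V = 25.6 × 2.8 × 3.1 = 222.208 m³.
Sabine: RT60 = 0.161 × 222.208 / 29.103 = 1.23 s.

1.23 seconds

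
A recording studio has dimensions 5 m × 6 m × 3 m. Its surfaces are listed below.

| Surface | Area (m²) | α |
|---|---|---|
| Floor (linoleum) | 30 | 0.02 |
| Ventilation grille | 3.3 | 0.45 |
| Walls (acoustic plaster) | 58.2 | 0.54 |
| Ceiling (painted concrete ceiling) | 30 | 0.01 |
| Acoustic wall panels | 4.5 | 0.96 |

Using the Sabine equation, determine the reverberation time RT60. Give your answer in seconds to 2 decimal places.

0.38 sec

Summing Sᵢαᵢ: 0.600 + 1.485 + 31.428 + 0.300 + 4.320 → A = 38.133 sabins.
Volume V = 5 × 6 × 3 = 90 m³.
T = 0.161 V/A = 0.161·90/38.133 = 0.38 s.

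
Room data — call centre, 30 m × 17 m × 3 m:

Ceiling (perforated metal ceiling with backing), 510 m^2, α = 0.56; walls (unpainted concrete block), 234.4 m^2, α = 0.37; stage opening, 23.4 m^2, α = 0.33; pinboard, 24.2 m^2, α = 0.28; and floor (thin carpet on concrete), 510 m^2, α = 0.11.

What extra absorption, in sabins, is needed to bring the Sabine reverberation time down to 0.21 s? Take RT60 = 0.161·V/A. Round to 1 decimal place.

730.1 sabins

A₁ = Σ Sᵢαᵢ = 510·0.56 + 234.4·0.37 + 23.4·0.33 + 24.2·0.28 + 510·0.11 = 442.926 sabins.
Target A₂ = 0.161·1530/0.21 = 1173.000 sabins (V = 1530 m³).
Shortfall: 1173.000 − 442.926 = 730.1 sabins.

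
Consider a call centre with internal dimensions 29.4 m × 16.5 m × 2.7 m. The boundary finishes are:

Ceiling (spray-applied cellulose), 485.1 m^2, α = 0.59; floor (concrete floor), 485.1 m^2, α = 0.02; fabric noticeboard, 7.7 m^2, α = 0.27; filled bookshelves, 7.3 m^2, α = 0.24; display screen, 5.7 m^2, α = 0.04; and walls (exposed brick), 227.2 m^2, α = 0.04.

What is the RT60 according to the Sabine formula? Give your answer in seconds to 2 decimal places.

0.68 seconds

Equivalent absorption area: A = 485.1·0.59 + 485.1·0.02 + 7.7·0.27 + 7.3·0.24 + 5.7·0.04 + 227.2·0.04 = 309.058 m^2.
Volume V = 29.4 × 16.5 × 2.7 = 1309.77 m³.
RT60 = 0.161 · V / A = 0.161 × 1309.77 / 309.058 = 0.68 s.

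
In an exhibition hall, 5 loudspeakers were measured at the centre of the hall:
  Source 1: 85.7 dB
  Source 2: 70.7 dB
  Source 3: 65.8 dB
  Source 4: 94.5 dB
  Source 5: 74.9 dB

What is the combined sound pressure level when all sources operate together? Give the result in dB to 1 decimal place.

Σ 10^(Lᵢ/10) = 3.236e+09.
L_total = 10·log₁₀(3.236e+09) = 95.1 dB.

95.1 dB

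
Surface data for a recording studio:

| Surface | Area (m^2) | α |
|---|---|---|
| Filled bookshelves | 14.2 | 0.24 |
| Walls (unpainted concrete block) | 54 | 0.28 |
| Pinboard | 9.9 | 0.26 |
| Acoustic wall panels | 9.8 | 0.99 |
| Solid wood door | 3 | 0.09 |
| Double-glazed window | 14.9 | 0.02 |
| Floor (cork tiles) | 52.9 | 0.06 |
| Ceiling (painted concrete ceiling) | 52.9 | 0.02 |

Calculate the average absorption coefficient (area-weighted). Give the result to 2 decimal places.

Total surface area S = 211.6 m^2.
A = 14.2·0.24 + 54·0.28 + 9.9·0.26 + 9.8·0.99 + 3·0.09 + 14.9·0.02 + 52.9·0.06 + 52.9·0.02 = 35.604 sabins.
ᾱ = 35.604 / 211.6 = 0.17.

0.17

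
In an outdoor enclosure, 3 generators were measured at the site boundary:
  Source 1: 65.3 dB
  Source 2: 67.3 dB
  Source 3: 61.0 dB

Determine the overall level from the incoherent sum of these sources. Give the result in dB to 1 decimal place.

Σ 10^(Lᵢ/10) = 1.002e+07.
Combined level = 10 log₁₀(1.002e+07) = 70.0 dB.

70.0 dB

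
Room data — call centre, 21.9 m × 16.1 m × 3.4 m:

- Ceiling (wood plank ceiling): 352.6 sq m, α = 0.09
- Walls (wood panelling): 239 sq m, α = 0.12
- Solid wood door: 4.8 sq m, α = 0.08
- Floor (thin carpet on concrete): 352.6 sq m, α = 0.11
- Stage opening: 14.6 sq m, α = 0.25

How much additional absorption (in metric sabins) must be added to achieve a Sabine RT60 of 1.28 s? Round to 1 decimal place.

47.6 sabins

A₁ = Σ Sᵢαᵢ = 352.6*0.09 + 239*0.12 + 4.8*0.08 + 352.6*0.11 + 14.6*0.25 = 103.234 sabins.
Target A₂ = 0.161·1198.806/1.28 = 150.787 sabins (V = 1198.806 m³).
ΔA = A₂ − A₁ = 150.787 − 103.234 = 47.6 sabins.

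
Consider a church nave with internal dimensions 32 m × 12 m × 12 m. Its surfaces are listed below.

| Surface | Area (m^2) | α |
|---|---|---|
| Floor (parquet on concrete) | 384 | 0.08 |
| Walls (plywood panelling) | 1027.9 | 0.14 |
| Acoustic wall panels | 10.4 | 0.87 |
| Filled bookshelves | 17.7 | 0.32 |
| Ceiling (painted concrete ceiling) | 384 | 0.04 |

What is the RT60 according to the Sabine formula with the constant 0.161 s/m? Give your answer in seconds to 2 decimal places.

Equivalent absorption area: A = 384·0.08 + 1027.9·0.14 + 10.4·0.87 + 17.7·0.32 + 384·0.04 = 204.698 m^2.
Volume V = 32 × 12 × 12 = 4608 m³.
T = 0.161 V/A = 0.161·4608/204.698 = 3.62 s.

3.62 s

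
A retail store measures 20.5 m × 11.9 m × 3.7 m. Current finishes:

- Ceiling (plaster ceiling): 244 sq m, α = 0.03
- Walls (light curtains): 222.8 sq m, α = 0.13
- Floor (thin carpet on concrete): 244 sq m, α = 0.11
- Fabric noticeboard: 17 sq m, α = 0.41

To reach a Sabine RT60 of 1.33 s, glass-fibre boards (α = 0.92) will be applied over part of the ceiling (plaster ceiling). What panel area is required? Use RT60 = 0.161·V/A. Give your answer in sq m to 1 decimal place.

A₁ = Σ Sᵢαᵢ = 244·0.03 + 222.8·0.13 + 244·0.11 + 17·0.41 = 70.094 sabins.
Required A₂ = 0.161·902.615/1.33 = 109.264 sabins.
Absorption to add: 109.264 − 70.094 = 39.170 sabins.
Net gain per sq m: Δα = 0.92 − 0.03 = 0.89.
Area = ΔA/Δα = 39.170/0.89 = 44.0 sq m.

44.0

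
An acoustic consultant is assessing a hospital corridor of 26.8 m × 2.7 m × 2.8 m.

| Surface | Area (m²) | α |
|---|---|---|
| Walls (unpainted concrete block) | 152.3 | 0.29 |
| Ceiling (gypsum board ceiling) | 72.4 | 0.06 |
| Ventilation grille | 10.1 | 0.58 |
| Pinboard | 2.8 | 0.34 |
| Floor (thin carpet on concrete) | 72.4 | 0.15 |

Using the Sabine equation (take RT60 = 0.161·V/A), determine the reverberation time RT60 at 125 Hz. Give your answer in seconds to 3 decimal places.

Equivalent absorption area: A = 152.3·0.29 + 72.4·0.06 + 10.1·0.58 + 2.8·0.34 + 72.4·0.15 = 66.181 m².
Volume V = 26.8 × 2.7 × 2.8 = 202.608 m³.
RT60 = 0.161 · V / A = 0.161 × 202.608 / 66.181 = 0.493 s.

0.493 s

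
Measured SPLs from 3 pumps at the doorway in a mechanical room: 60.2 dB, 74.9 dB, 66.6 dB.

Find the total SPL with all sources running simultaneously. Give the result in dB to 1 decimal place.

75.6 dB

Converting to relative power and adding: 10^(60.2/10) + 10^(74.9/10) + 10^(66.6/10) = 3.652e+07.
Combined level = 10 log₁₀(3.652e+07) = 75.6 dB.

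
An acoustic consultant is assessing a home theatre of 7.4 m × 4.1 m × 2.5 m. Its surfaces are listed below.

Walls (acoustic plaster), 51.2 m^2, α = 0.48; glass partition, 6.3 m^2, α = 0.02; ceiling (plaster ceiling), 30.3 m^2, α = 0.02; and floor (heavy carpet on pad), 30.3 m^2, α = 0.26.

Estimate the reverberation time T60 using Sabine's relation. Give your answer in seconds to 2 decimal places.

Summing Sᵢαᵢ: 24.576 + 0.126 + 0.606 + 7.878 → A = 33.186 sabins.
V = 7.4·4.1·2.5 = 75.85 m³.
RT60 = 0.161 · V / A = 0.161 × 75.85 / 33.186 = 0.37 s.

0.37 seconds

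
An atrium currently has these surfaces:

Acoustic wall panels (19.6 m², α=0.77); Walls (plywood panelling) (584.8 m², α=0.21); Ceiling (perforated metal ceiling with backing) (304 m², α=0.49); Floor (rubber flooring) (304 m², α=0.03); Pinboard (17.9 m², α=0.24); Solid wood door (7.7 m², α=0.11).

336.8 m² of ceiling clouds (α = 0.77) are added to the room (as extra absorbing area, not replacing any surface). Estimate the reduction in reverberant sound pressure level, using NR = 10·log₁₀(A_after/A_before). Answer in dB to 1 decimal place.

2.7 dB

A_before = Σ Sᵢαᵢ = 19.6·0.77 + 584.8·0.21 + 304·0.49 + 304·0.03 + 17.9·0.24 + 7.7·0.11 = 301.123 sabins.
Treatment contributes 336.8·0.77 = 259.336 sabins.
New total A_after = 560.459 sabins.
Reduction = 10 log₁₀(A_after/A_before) = 10 log₁₀(1.8612) = 2.7 dB.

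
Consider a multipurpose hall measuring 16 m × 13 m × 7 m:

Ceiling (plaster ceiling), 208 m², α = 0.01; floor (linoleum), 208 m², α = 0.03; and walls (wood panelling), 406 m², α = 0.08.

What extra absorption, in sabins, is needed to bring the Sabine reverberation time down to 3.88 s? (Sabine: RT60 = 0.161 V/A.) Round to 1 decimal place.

Total absorption A₁ = 208·0.01 + 208·0.03 + 406·0.08
  = 2.080 + 6.240 + 32.480 = 40.800 m² sabins.
V = 1456 m³. Required absorption A₂ = 0.161 × 1456 / 3.88 = 60.416 sabins.
Shortfall: 60.416 − 40.800 = 19.6 sabins.

19.6 sabins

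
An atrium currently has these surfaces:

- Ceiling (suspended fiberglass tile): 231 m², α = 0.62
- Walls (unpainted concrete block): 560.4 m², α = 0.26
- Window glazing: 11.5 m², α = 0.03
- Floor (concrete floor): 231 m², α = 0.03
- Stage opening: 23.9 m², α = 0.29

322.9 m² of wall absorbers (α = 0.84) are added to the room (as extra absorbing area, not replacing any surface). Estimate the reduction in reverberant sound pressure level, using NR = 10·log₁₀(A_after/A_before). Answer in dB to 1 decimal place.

Summing Sᵢαᵢ: 143.220 + 145.704 + 0.345 + 6.930 + 6.931 → A_before = 303.130 sabins.
Added absorption = 322.9 × 0.84 = 271.236 sabins.
A_after = 303.130 + 271.236 = 574.366 sabins.
NR = 10·log₁₀(574.366/303.130) = 2.8 dB.

2.8 dB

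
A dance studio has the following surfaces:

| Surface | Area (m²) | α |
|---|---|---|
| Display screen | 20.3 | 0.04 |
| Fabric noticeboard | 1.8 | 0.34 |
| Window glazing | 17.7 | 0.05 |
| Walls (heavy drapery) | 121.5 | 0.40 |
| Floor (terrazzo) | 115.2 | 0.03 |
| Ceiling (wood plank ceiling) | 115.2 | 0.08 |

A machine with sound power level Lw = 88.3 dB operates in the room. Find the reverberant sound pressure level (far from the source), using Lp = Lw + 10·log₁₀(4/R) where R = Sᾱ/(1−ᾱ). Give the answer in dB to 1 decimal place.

A = 63.581 sabins; S = 391.7 m².
ᾱ = 63.581/391.7 = 0.1623; R = Sᾱ/(1−ᾱ) = 63.581/(1−0.1623) = 75.899 m².
Lp = 88.3 + 10·log₁₀(4/75.899) = 88.3 + (-12.78) = 75.5 dB.

75.5 dB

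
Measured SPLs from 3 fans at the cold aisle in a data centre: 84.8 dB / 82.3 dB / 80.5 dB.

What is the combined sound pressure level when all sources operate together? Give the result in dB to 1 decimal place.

Σ 10^(Lᵢ/10) = 5.84e+08.
Back to dB: 10·log₁₀ Σ = 87.7 dB.

87.7 dB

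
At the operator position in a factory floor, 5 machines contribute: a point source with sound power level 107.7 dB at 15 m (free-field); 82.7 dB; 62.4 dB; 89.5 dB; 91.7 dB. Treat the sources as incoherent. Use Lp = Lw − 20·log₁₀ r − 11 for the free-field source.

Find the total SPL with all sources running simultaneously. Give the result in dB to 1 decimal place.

94.1 dB

Source at 15 m: Lp = 107.7 − 20·log₁₀(15) − 11 = 73.2 dB.
Converting to relative power and adding: 10^(73.2/10) + 10^(82.7/10) + 10^(62.4/10) + 10^(89.5/10) + 10^(91.7/10) = 2.579e+09.
Back to dB: 10·log₁₀ Σ = 94.1 dB.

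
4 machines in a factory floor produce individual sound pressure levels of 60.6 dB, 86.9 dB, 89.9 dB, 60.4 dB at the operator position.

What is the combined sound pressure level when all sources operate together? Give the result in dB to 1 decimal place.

Sum in the linear (power) domain: Σ 10^(Lᵢ/10) = 10^(60.6/10) + 10^(86.9/10) + 10^(89.9/10) + 10^(60.4/10) = 1.469e+09.
Combined level = 10 log₁₀(1.469e+09) = 91.7 dB.

91.7 dB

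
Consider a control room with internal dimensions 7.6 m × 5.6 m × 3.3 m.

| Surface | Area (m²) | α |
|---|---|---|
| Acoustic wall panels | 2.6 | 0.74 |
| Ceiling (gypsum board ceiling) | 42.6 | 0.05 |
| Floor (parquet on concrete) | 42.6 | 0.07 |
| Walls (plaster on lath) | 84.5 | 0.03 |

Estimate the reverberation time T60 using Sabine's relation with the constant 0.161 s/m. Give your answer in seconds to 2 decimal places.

Total absorption A = 2.6*0.74 + 42.6*0.05 + 42.6*0.07 + 84.5*0.03
  = 1.924 + 2.130 + 2.982 + 2.535 = 9.571 m² sabins.
Volume V = 7.6 × 5.6 × 3.3 = 140.448 m³.
RT60 = 0.161 · V / A = 0.161 × 140.448 / 9.571 = 2.36 s.

2.36 s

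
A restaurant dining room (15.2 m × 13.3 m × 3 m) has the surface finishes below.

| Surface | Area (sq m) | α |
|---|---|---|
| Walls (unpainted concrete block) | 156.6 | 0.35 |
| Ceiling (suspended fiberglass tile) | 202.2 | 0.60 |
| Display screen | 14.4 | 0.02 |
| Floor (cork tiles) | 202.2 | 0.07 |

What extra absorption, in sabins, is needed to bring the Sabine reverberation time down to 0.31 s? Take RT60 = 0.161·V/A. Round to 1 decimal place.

124.4 sabins

Equivalent absorption area: A₁ = 156.6*0.35 + 202.2*0.60 + 14.4*0.02 + 202.2*0.07 = 190.572 sq m.
Target A₂ = 0.161·606.48/0.31 = 314.978 sabins (V = 606.48 m³).
Additional absorption ΔA = 314.978 − 190.572 = 124.4 sabins.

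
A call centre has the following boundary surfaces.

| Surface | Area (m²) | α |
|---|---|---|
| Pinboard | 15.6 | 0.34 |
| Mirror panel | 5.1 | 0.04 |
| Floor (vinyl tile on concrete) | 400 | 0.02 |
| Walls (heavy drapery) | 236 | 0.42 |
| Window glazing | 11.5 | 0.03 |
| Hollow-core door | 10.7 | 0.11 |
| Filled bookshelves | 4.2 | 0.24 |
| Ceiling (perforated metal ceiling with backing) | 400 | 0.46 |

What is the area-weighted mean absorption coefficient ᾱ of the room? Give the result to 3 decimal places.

0.276

S = Σ Sᵢ = 15.6 + 5.1 + 400 + 236 + 11.5 + 10.7 + 4.2 + 400 = 1083.1 m².
Σ(Sᵢαᵢ) = 15.6×0.34 + 5.1×0.04 + 400×0.02 + 236×0.42 + 11.5×0.03 + 10.7×0.11 + 4.2×0.24 + 400×0.46 = 299.158.
ᾱ = 299.158 / 1083.1 = 0.276.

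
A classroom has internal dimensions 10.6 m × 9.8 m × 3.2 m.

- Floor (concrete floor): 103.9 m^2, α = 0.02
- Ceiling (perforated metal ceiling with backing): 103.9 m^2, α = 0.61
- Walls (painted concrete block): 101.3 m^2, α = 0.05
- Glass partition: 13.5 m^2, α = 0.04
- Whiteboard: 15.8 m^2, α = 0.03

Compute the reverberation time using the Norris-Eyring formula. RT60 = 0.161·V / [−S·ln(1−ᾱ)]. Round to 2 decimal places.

S = Σ Sᵢ = 338.4 m^2.
Σ(Sᵢαᵢ) = 103.9·0.02 + 103.9·0.61 + 101.3·0.05 + 13.5·0.04 + 15.8·0.03 = 71.536.
ᾱ = 71.536 / 338.4 = 0.2114.
−S·ln(1−ᾱ) = −338.4 × ln(1 − 0.2114) = 80.369.
V = 10.6 × 9.8 × 3.2 = 332.416 m³.
RT60 = 0.161 × 332.416 / 80.369 = 0.67 s.

0.67 sec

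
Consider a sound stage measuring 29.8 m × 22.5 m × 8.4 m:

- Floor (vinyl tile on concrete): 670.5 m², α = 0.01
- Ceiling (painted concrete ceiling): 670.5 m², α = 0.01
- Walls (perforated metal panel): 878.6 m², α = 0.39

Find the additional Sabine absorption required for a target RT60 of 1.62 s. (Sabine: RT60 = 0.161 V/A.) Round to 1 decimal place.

203.7 sabins

Summing Sᵢαᵢ: 6.705 + 6.705 + 342.654 → A₁ = 356.064 sabins.
V = 5632.2 m³. Required absorption A₂ = 0.161 × 5632.2 / 1.62 = 559.743 sabins.
ΔA = A₂ − A₁ = 559.743 − 356.064 = 203.7 sabins.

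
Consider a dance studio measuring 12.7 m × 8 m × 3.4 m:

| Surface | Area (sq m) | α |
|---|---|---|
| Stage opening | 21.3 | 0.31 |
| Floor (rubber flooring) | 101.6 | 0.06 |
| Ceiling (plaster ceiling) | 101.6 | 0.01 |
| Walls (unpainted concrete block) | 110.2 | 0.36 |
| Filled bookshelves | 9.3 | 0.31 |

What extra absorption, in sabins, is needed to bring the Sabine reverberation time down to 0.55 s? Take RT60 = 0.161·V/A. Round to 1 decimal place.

44.8 sabins

Summing Sᵢαᵢ: 6.603 + 6.096 + 1.016 + 39.672 + 2.883 → A₁ = 56.270 sabins.
V = 345.44 m³. Required absorption A₂ = 0.161 × 345.44 / 0.55 = 101.120 sabins.
Shortfall: 101.120 − 56.270 = 44.8 sabins.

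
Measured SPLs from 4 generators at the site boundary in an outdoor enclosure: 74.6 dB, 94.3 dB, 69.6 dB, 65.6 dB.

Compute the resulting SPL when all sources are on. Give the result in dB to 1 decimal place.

Sum in the linear (power) domain: Σ 10^(Lᵢ/10) = 10^(74.6/10) + 10^(94.3/10) + 10^(69.6/10) + 10^(65.6/10) = 2.733e+09.
L_total = 10·log₁₀(2.733e+09) = 94.4 dB.

94.4 dB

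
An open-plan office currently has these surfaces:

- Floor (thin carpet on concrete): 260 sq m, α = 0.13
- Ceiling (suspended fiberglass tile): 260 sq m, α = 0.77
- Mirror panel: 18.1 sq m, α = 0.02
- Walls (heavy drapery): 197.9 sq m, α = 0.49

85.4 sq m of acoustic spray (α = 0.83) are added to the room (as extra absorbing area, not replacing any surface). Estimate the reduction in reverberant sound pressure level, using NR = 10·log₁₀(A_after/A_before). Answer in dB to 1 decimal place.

0.8 dB

Total absorption A_before = 260*0.13 + 260*0.77 + 18.1*0.02 + 197.9*0.49
  = 33.800 + 200.200 + 0.362 + 96.971 = 331.333 sq m sabins.
Treatment contributes 85.4·0.83 = 70.882 sabins.
New total A_after = 402.215 sabins.
Reduction = 10 log₁₀(A_after/A_before) = 10 log₁₀(1.2139) = 0.8 dB.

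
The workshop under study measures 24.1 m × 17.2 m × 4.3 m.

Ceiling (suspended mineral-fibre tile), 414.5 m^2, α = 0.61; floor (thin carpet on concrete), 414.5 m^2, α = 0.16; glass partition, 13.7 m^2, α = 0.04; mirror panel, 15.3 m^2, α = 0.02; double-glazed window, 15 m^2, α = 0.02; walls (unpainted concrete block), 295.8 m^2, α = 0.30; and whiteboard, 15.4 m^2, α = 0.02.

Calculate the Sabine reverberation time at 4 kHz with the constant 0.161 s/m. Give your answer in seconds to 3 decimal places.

A = Σ Sᵢαᵢ = 414.5·0.61 + 414.5·0.16 + 13.7·0.04 + 15.3·0.02 + 15·0.02 + 295.8·0.30 + 15.4·0.02 = 409.367 sabins.
Volume V = 24.1 × 17.2 × 4.3 = 1782.436 m³.
Sabine: RT60 = 0.161 × 1782.436 / 409.367 = 0.701 s.

0.701 s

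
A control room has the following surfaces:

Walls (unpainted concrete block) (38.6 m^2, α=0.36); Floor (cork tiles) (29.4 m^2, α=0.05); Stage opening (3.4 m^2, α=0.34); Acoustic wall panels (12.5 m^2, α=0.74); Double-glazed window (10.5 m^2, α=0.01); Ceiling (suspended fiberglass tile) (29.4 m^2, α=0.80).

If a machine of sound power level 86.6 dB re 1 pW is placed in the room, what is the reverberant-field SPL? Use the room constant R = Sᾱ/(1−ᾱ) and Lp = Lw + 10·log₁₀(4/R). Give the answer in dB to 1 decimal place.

A = 49.397 sabins; S = 123.8 m^2.
ᾱ = 0.3990, so room constant R = A/(1−ᾱ) = 82.191 m^2.
Lp = Lw + 10 log₁₀(4/R) = 86.6 -13.13 = 73.5 dB.

73.5 dB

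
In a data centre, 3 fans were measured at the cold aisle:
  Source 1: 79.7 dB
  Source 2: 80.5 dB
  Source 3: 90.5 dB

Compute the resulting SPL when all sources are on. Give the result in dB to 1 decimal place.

91.2 dB

Converting to relative power and adding: 10^(79.7/10) + 10^(80.5/10) + 10^(90.5/10) = 1.328e+09.
Combined level = 10 log₁₀(1.328e+09) = 91.2 dB.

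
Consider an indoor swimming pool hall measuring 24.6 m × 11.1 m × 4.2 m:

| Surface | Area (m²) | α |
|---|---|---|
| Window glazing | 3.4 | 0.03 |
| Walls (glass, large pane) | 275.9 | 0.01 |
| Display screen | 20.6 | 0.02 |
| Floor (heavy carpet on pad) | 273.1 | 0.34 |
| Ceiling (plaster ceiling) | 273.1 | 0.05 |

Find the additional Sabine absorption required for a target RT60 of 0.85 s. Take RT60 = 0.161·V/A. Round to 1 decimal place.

Total absorption A₁ = 3.4·0.03 + 275.9·0.01 + 20.6·0.02 + 273.1·0.34 + 273.1·0.05
  = 0.102 + 2.759 + 0.412 + 92.854 + 13.655 = 109.782 m² sabins.
For T = 0.85 s, need A₂ = 0.161·V/T = 0.161·1146.852/0.85 = 217.227 sabins.
ΔA = A₂ − A₁ = 217.227 − 109.782 = 107.4 sabins.

107.4 sabins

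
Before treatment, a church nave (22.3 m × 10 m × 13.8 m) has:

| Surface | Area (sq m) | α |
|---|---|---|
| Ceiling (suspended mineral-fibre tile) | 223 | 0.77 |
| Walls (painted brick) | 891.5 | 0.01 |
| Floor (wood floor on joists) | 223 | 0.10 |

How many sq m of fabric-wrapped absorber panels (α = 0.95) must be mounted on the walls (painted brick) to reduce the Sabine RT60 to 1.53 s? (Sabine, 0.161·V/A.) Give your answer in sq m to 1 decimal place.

Summing Sᵢαᵢ: 171.710 + 8.915 + 22.300 → A₁ = 202.925 sabins.
Required A₂ = 0.161·3077.4/1.53 = 323.831 sabins.
ΔA needed = 323.831 − 202.925 = 120.906 sabins.
Net gain per sq m: Δα = 0.95 − 0.01 = 0.94.
Panel area = 120.906 / 0.94 = 128.6 sq m.

128.6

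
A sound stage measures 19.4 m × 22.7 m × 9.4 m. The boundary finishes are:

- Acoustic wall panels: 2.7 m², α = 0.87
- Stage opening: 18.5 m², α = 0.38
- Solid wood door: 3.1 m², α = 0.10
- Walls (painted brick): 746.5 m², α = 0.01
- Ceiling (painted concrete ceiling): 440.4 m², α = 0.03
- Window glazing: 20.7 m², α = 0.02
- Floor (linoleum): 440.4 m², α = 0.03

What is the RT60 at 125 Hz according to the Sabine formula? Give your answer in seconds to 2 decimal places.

15.15 s

Equivalent absorption area: A = 2.7·0.87 + 18.5·0.38 + 3.1·0.10 + 746.5·0.01 + 440.4·0.03 + 20.7·0.02 + 440.4·0.03 = 43.992 m².
Volume V = 19.4 × 22.7 × 9.4 = 4139.572 m³.
RT60 = 0.161 · V / A = 0.161 × 4139.572 / 43.992 = 15.15 s.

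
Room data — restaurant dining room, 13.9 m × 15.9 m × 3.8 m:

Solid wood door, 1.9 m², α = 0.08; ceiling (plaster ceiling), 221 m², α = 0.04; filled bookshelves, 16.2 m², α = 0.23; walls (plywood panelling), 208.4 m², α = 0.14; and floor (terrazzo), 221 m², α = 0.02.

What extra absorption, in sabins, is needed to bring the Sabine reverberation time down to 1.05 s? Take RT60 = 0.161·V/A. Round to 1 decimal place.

82.5 sabins

Summing Sᵢαᵢ: 0.152 + 8.840 + 3.726 + 29.176 + 4.420 → A₁ = 46.314 sabins.
For T = 1.05 s, need A₂ = 0.161·V/T = 0.161·839.838/1.05 = 128.775 sabins.
Shortfall: 128.775 − 46.314 = 82.5 sabins.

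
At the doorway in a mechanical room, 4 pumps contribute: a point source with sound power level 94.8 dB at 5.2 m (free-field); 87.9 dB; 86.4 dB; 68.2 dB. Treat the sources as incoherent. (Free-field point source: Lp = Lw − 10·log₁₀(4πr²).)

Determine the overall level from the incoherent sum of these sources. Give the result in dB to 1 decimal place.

90.3 dB

Source at 5.2 m: Lp = 94.8 − 10·log₁₀(4π·5.2²) = 94.8 − 10·log₁₀(339.795) = 69.5 dB.
Sum in the linear (power) domain: Σ 10^(Lᵢ/10) = 10^(69.5/10) + 10^(87.9/10) + 10^(86.4/10) + 10^(68.2/10) = 1.069e+09.
L_total = 10·log₁₀(1.069e+09) = 90.3 dB.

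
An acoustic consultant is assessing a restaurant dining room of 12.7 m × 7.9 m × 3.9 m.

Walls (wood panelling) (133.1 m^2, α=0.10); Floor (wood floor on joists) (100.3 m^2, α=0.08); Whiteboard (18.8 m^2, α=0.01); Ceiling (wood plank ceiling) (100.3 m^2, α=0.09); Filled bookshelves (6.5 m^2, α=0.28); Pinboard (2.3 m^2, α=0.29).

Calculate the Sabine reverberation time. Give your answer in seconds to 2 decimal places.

Total absorption A = 133.1*0.10 + 100.3*0.08 + 18.8*0.01 + 100.3*0.09 + 6.5*0.28 + 2.3*0.29
  = 13.310 + 8.024 + 0.188 + 9.027 + 1.820 + 0.667 = 33.036 m^2 sabins.
Room volume: 391.287 m³.
T = 0.161 V/A = 0.161·391.287/33.036 = 1.91 s.

1.91 s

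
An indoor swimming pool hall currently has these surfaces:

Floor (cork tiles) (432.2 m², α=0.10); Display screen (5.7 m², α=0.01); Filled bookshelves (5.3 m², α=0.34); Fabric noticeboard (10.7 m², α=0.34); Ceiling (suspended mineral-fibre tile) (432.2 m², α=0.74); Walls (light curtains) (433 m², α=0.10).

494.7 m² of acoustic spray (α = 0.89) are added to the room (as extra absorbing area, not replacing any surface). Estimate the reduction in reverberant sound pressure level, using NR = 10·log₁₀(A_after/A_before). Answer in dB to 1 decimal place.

3.2 dB

Summing Sᵢαᵢ: 43.220 + 0.057 + 1.802 + 3.638 + 319.828 + 43.300 → A_before = 411.845 sabins.
Added absorption = 494.7 × 0.89 = 440.283 sabins.
A_after = 411.845 + 440.283 = 852.128 sabins.
Reduction = 10 log₁₀(A_after/A_before) = 10 log₁₀(2.0691) = 3.2 dB.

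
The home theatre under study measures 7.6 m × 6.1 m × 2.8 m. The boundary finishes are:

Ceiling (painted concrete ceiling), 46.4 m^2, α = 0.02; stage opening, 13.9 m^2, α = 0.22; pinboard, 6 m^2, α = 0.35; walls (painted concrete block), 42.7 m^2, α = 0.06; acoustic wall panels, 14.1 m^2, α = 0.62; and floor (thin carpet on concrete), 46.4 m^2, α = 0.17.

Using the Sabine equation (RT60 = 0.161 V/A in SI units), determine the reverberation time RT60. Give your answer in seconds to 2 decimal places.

0.83 seconds

Summing Sᵢαᵢ: 0.928 + 3.058 + 2.100 + 2.562 + 8.742 + 7.888 → A = 25.278 sabins.
Room volume: 129.808 m³.
T = 0.161 V/A = 0.161·129.808/25.278 = 0.83 s.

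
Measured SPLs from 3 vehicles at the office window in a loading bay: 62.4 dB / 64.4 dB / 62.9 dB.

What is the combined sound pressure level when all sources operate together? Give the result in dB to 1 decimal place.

Σ 10^(Lᵢ/10) = 6.442e+06.
Combined level = 10 log₁₀(6.442e+06) = 68.1 dB.

68.1 dB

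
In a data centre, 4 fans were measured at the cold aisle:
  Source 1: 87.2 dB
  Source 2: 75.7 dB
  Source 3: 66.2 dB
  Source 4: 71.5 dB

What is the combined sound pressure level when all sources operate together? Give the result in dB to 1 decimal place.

Converting to relative power and adding: 10^(87.2/10) + 10^(75.7/10) + 10^(66.2/10) + 10^(71.5/10) = 5.803e+08.
Combined level = 10 log₁₀(5.803e+08) = 87.6 dB.

87.6 dB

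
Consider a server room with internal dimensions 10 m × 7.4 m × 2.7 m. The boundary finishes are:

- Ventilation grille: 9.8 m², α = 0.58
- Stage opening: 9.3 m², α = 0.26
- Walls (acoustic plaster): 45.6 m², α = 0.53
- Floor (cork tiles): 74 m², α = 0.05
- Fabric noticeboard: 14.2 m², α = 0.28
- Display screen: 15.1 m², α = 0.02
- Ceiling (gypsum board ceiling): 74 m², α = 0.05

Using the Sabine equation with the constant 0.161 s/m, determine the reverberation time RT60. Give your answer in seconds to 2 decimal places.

0.73 s

A = Σ Sᵢαᵢ = 9.8*0.58 + 9.3*0.26 + 45.6*0.53 + 74*0.05 + 14.2*0.28 + 15.1*0.02 + 74*0.05 = 43.948 sabins.
V = 10·7.4·2.7 = 199.8 m³.
RT60 = 0.161 · V / A = 0.161 × 199.8 / 43.948 = 0.73 s.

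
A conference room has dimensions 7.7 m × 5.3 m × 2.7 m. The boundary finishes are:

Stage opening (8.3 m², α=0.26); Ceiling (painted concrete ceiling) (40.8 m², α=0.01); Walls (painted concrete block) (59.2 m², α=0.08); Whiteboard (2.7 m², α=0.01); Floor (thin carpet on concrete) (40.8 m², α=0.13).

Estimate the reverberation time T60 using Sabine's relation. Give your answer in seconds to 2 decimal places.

1.40 sec

Summing Sᵢαᵢ: 2.158 + 0.408 + 4.736 + 0.027 + 5.304 → A = 12.633 sabins.
V = 7.7·5.3·2.7 = 110.187 m³.
RT60 = 0.161 · V / A = 0.161 × 110.187 / 12.633 = 1.40 s.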